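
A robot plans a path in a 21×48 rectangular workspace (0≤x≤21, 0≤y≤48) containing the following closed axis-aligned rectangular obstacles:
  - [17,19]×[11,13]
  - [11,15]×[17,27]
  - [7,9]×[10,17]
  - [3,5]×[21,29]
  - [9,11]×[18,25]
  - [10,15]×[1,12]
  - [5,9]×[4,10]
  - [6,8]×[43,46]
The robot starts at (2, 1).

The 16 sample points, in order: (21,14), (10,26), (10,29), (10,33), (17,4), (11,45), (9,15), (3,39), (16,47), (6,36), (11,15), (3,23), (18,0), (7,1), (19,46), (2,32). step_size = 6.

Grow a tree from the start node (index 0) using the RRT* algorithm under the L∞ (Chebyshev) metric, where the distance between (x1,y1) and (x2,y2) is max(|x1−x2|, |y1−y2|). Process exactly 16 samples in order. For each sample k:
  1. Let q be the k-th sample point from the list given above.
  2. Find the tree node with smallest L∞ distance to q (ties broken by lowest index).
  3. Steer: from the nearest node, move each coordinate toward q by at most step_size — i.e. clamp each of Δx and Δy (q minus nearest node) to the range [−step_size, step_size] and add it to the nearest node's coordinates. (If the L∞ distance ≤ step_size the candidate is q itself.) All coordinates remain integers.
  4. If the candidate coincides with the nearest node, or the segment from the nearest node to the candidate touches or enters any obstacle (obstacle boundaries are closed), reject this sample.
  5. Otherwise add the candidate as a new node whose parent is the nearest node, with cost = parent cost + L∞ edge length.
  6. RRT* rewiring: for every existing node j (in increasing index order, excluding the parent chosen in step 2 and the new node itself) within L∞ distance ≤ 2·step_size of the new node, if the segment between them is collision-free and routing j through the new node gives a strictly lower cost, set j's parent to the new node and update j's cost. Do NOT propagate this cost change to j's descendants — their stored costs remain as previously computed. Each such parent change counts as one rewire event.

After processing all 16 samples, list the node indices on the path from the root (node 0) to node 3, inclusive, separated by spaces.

Path: 0 1 2 3

1. q=(21,14) nearest=0 d=19 new=(8,7) → blocked by [5,9]×[4,10], reject
2. q=(10,26) nearest=0 d=25 new=(8,7) → blocked by [5,9]×[4,10], reject
3. q=(10,29) nearest=0 d=28 new=(8,7) → blocked by [5,9]×[4,10], reject
4. q=(10,33) nearest=0 d=32 new=(8,7) → blocked by [5,9]×[4,10], reject
5. q=(17,4) nearest=0 d=15 new=(8,4) → blocked by [5,9]×[4,10], reject
6. q=(11,45) nearest=0 d=44 new=(8,7) → blocked by [5,9]×[4,10], reject
7. q=(9,15) nearest=0 d=14 new=(8,7) → blocked by [5,9]×[4,10], reject
8. q=(3,39) nearest=0 d=38 new=(3,7) → add node 1 parent=0 cost=6
9. q=(16,47) nearest=1 d=40 new=(9,13) → blocked by [7,9]×[10,17], reject
10. q=(6,36) nearest=1 d=29 new=(6,13) → add node 2 parent=1 cost=12
11. q=(11,15) nearest=2 d=5 new=(11,15) → blocked by [7,9]×[10,17], reject
12. q=(3,23) nearest=2 d=10 new=(3,19) → add node 3 parent=2 cost=18
13. q=(18,0) nearest=2 d=13 new=(12,7) → blocked by [7,9]×[10,17], reject
14. q=(7,1) nearest=0 d=5 new=(7,1) → add node 4 parent=0 cost=5
15. q=(19,46) nearest=3 d=27 new=(9,25) → blocked by [3,5]×[21,29], reject
16. q=(2,32) nearest=3 d=13 new=(2,25) → add node 5 parent=3 cost=24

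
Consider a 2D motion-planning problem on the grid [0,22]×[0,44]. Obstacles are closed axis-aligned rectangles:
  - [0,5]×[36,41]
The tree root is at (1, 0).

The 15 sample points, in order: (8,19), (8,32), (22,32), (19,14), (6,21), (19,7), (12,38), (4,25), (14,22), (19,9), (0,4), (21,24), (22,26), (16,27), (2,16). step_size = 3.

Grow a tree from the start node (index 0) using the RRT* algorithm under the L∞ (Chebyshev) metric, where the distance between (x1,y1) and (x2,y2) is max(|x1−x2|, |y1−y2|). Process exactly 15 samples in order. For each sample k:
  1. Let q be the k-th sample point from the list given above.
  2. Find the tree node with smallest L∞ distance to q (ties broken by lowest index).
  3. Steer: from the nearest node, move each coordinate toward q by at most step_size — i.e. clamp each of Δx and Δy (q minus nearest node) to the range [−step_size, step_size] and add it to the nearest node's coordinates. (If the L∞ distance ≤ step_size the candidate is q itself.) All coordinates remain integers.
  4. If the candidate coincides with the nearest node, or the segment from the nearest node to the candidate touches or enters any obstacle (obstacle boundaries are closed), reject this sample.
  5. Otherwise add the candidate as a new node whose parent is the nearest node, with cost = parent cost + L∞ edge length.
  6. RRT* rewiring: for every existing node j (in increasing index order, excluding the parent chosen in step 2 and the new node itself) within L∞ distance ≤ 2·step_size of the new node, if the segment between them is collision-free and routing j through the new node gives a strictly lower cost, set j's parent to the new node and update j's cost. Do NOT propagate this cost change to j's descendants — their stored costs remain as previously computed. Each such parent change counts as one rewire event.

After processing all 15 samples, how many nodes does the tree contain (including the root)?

Node count: 16

1. q=(8,19) nearest=0 d=19 new=(4,3) → add node 1 parent=0 cost=3
2. q=(8,32) nearest=1 d=29 new=(7,6) → add node 2 parent=1 cost=6
3. q=(22,32) nearest=2 d=26 new=(10,9) → add node 3 parent=2 cost=9
4. q=(19,14) nearest=3 d=9 new=(13,12) → add node 4 parent=3 cost=12
5. q=(6,21) nearest=4 d=9 new=(10,15) → add node 5 parent=4 cost=15
6. q=(19,7) nearest=4 d=6 new=(16,9) → add node 6 parent=4 cost=15
7. q=(12,38) nearest=5 d=23 new=(12,18) → add node 7 parent=5 cost=18
8. q=(4,25) nearest=7 d=8 new=(9,21) → add node 8 parent=7 cost=21
9. q=(14,22) nearest=7 d=4 new=(14,21) → add node 9 parent=7 cost=21
10. q=(19,9) nearest=6 d=3 new=(19,9) → add node 10 parent=6 cost=18
11. q=(0,4) nearest=0 d=4 new=(0,3) → add node 11 parent=0 cost=3
12. q=(21,24) nearest=9 d=7 new=(17,24) → add node 12 parent=9 cost=24
13. q=(22,26) nearest=12 d=5 new=(20,26) → add node 13 parent=12 cost=27
14. q=(16,27) nearest=12 d=3 new=(16,27) → add node 14 parent=12 cost=27
15. q=(2,16) nearest=8 d=7 new=(6,18) → add node 15 parent=8 cost=24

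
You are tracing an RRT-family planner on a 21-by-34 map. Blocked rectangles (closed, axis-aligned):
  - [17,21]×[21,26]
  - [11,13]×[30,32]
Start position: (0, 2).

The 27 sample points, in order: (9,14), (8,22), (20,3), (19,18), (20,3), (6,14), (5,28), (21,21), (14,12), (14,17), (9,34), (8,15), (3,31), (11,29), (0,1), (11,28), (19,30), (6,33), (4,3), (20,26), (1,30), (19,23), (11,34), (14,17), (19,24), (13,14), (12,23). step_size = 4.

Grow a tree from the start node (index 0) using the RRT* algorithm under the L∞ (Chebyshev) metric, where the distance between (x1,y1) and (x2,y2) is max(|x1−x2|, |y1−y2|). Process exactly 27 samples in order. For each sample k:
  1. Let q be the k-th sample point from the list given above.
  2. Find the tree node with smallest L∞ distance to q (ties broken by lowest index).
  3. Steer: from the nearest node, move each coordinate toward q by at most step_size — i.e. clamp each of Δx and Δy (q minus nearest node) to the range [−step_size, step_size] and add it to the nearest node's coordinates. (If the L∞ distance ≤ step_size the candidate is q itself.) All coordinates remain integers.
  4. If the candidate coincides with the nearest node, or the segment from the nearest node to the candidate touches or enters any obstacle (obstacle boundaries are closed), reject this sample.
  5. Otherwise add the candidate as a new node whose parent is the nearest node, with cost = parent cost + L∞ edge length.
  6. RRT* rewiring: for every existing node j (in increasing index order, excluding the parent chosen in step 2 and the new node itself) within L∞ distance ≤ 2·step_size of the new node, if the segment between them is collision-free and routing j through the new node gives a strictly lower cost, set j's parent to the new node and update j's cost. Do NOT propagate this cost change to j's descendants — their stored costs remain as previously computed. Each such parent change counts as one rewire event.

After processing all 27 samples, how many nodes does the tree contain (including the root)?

1. q=(9,14) nearest=0 d=12 new=(4,6) → add node 1 parent=0 cost=4
2. q=(8,22) nearest=1 d=16 new=(8,10) → add node 2 parent=1 cost=8
3. q=(20,3) nearest=2 d=12 new=(12,6) → add node 3 parent=2 cost=12
4. q=(19,18) nearest=2 d=11 new=(12,14) → add node 4 parent=2 cost=12
5. q=(20,3) nearest=3 d=8 new=(16,3) → add node 5 parent=3 cost=16
6. q=(6,14) nearest=2 d=4 new=(6,14) → add node 6 parent=2 cost=12
7. q=(5,28) nearest=4 d=14 new=(8,18) → add node 7 parent=4 cost=16
8. q=(21,21) nearest=4 d=9 new=(16,18) → add node 8 parent=4 cost=16
9. q=(14,12) nearest=4 d=2 new=(14,12) → add node 9 parent=4 cost=14
10. q=(14,17) nearest=8 d=2 new=(14,17) → add node 10 parent=8 cost=18
11. q=(9,34) nearest=7 d=16 new=(9,22) → add node 11 parent=7 cost=20
12. q=(8,15) nearest=6 d=2 new=(8,15) → add node 12 parent=6 cost=14
13. q=(3,31) nearest=11 d=9 new=(5,26) → add node 13 parent=11 cost=24
14. q=(11,29) nearest=13 d=6 new=(9,29) → add node 14 parent=13 cost=28
15. q=(0,1) nearest=0 d=1 new=(0,1) → add node 15 parent=0 cost=1
16. q=(11,28) nearest=14 d=2 new=(11,28) → add node 16 parent=14 cost=30
17. q=(19,30) nearest=16 d=8 new=(15,30) → add node 17 parent=16 cost=34
18. q=(6,33) nearest=14 d=4 new=(6,33) → add node 18 parent=14 cost=32
19. q=(4,3) nearest=1 d=3 new=(4,3) → add node 19 parent=1 cost=7
20. q=(20,26) nearest=17 d=5 new=(19,26) → blocked by [17,21]×[21,26], reject
21. q=(1,30) nearest=13 d=4 new=(1,30) → add node 20 parent=13 cost=28
22. q=(19,23) nearest=8 d=5 new=(19,22) → blocked by [17,21]×[21,26], reject
23. q=(11,34) nearest=17 d=4 new=(11,34) → blocked by [11,13]×[30,32], reject
24. q=(14,17) nearest=10 d=0 → coincident, reject
25. q=(19,24) nearest=8 d=6 new=(19,22) → blocked by [17,21]×[21,26], reject
26. q=(13,14) nearest=4 d=1 new=(13,14) → add node 21 parent=4 cost=13; rewire 10→21 (16<18)
27. q=(12,23) nearest=11 d=3 new=(12,23) → add node 22 parent=11 cost=23; rewire 16→22 (28<30); rewire 17→22 (30<34)

Node count: 23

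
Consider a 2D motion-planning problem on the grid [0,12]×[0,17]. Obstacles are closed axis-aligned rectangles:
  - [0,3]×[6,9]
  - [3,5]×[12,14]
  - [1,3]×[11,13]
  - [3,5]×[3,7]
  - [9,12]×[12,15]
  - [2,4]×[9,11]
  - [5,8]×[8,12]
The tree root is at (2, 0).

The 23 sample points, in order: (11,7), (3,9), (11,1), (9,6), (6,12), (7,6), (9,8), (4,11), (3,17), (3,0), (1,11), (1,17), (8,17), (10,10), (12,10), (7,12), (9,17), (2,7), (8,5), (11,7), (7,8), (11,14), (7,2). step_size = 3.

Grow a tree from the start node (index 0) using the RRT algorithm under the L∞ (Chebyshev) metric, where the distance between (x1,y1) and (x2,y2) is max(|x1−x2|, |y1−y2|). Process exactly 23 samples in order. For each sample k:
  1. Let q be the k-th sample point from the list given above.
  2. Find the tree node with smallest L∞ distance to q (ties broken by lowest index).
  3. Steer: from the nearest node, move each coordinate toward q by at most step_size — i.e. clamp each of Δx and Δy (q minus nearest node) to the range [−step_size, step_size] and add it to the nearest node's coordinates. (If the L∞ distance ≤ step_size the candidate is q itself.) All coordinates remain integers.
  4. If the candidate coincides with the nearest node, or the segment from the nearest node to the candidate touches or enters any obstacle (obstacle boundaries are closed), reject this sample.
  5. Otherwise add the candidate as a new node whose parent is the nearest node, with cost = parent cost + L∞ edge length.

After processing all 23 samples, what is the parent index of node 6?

Parent of node 6: 0

1. q=(11,7) nearest=0 d=9 new=(5,3) → blocked by [3,5]×[3,7], reject
2. q=(3,9) nearest=0 d=9 new=(3,3) → blocked by [3,5]×[3,7], reject
3. q=(11,1) nearest=0 d=9 new=(5,1) → add node 1 parent=0 cost=3
4. q=(9,6) nearest=1 d=5 new=(8,4) → add node 2 parent=1 cost=6
5. q=(6,12) nearest=2 d=8 new=(6,7) → add node 3 parent=2 cost=9
6. q=(7,6) nearest=3 d=1 new=(7,6) → add node 4 parent=3 cost=10
7. q=(9,8) nearest=4 d=2 new=(9,8) → add node 5 parent=4 cost=12
8. q=(4,11) nearest=3 d=4 new=(4,10) → blocked by [2,4]×[9,11], reject
9. q=(3,17) nearest=5 d=9 new=(6,11) → blocked by [5,8]×[8,12], reject
10. q=(3,0) nearest=0 d=1 new=(3,0) → add node 6 parent=0 cost=1
11. q=(1,11) nearest=3 d=5 new=(3,10) → blocked by [2,4]×[9,11], reject
12. q=(1,17) nearest=5 d=9 new=(6,11) → blocked by [5,8]×[8,12], reject
13. q=(8,17) nearest=5 d=9 new=(8,11) → blocked by [5,8]×[8,12], reject
14. q=(10,10) nearest=5 d=2 new=(10,10) → add node 7 parent=5 cost=14
15. q=(12,10) nearest=7 d=2 new=(12,10) → add node 8 parent=7 cost=16
16. q=(7,12) nearest=7 d=3 new=(7,12) → blocked by [5,8]×[8,12], reject
17. q=(9,17) nearest=7 d=7 new=(9,13) → blocked by [9,12]×[12,15], reject
18. q=(2,7) nearest=3 d=4 new=(3,7) → blocked by [0,3]×[6,9], reject
19. q=(8,5) nearest=2 d=1 new=(8,5) → add node 9 parent=2 cost=7
20. q=(11,7) nearest=5 d=2 new=(11,7) → add node 10 parent=5 cost=14
21. q=(7,8) nearest=3 d=1 new=(7,8) → blocked by [5,8]×[8,12], reject
22. q=(11,14) nearest=7 d=4 new=(11,13) → blocked by [9,12]×[12,15], reject
23. q=(7,2) nearest=1 d=2 new=(7,2) → add node 11 parent=1 cost=5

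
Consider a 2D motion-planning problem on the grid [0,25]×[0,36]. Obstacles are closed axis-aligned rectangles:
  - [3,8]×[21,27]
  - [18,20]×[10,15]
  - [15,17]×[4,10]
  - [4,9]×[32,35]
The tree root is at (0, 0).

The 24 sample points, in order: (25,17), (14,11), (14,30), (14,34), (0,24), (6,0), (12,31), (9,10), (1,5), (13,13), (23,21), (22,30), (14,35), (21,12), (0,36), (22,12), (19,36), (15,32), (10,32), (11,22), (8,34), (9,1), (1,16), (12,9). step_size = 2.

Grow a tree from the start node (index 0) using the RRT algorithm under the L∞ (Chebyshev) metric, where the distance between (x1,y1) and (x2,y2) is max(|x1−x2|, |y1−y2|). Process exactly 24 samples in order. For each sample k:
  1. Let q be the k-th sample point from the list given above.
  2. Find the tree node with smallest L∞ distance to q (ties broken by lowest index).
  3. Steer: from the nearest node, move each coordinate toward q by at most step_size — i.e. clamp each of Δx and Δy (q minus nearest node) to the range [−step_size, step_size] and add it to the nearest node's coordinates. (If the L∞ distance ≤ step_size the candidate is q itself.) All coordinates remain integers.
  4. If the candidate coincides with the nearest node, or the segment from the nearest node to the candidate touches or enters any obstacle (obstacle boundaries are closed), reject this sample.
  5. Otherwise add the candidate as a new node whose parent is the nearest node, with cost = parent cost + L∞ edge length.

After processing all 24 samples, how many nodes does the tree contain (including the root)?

Node count: 24

1. q=(25,17) nearest=0 d=25 new=(2,2) → add node 1 parent=0 cost=2
2. q=(14,11) nearest=1 d=12 new=(4,4) → add node 2 parent=1 cost=4
3. q=(14,30) nearest=2 d=26 new=(6,6) → add node 3 parent=2 cost=6
4. q=(14,34) nearest=3 d=28 new=(8,8) → add node 4 parent=3 cost=8
5. q=(0,24) nearest=4 d=16 new=(6,10) → add node 5 parent=4 cost=10
6. q=(6,0) nearest=1 d=4 new=(4,0) → add node 6 parent=1 cost=4
7. q=(12,31) nearest=5 d=21 new=(8,12) → add node 7 parent=5 cost=12
8. q=(9,10) nearest=4 d=2 new=(9,10) → add node 8 parent=4 cost=10
9. q=(1,5) nearest=1 d=3 new=(1,4) → add node 9 parent=1 cost=4
10. q=(13,13) nearest=8 d=4 new=(11,12) → add node 10 parent=8 cost=12
11. q=(23,21) nearest=10 d=12 new=(13,14) → add node 11 parent=10 cost=14
12. q=(22,30) nearest=11 d=16 new=(15,16) → add node 12 parent=11 cost=16
13. q=(14,35) nearest=12 d=19 new=(14,18) → add node 13 parent=12 cost=18
14. q=(21,12) nearest=12 d=6 new=(17,14) → add node 14 parent=12 cost=18
15. q=(0,36) nearest=13 d=18 new=(12,20) → add node 15 parent=13 cost=20
16. q=(22,12) nearest=14 d=5 new=(19,12) → blocked by [18,20]×[10,15], reject
17. q=(19,36) nearest=15 d=16 new=(14,22) → add node 16 parent=15 cost=22
18. q=(15,32) nearest=16 d=10 new=(15,24) → add node 17 parent=16 cost=24
19. q=(10,32) nearest=17 d=8 new=(13,26) → add node 18 parent=17 cost=26
20. q=(11,22) nearest=15 d=2 new=(11,22) → add node 19 parent=15 cost=22
21. q=(8,34) nearest=18 d=8 new=(11,28) → add node 20 parent=18 cost=28
22. q=(9,1) nearest=2 d=5 new=(6,2) → add node 21 parent=2 cost=6
23. q=(1,16) nearest=5 d=6 new=(4,12) → add node 22 parent=5 cost=12
24. q=(12,9) nearest=8 d=3 new=(11,9) → add node 23 parent=8 cost=12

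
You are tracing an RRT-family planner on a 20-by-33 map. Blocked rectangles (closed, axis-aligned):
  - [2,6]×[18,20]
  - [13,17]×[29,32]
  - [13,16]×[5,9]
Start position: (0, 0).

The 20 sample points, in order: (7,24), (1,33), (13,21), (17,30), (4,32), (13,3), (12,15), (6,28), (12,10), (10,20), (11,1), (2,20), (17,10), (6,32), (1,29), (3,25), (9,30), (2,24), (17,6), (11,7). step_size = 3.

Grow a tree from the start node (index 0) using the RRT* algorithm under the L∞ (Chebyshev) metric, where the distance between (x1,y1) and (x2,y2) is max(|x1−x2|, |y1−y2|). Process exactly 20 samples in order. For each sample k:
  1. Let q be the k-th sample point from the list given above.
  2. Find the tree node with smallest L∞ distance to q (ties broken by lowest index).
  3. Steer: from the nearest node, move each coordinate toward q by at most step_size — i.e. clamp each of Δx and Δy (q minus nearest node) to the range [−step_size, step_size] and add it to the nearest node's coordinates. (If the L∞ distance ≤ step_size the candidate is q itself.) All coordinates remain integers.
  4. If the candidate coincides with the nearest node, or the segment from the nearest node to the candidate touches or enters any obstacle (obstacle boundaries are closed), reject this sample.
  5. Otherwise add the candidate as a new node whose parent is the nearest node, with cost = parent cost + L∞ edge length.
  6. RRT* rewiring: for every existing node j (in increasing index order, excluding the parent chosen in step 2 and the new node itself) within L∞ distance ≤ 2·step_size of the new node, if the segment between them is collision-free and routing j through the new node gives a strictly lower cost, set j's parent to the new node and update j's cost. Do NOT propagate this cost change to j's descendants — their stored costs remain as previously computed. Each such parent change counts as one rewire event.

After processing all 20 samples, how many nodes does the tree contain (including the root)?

Node count: 18

1. q=(7,24) nearest=0 d=24 new=(3,3) → add node 1 parent=0 cost=3
2. q=(1,33) nearest=1 d=30 new=(1,6) → add node 2 parent=1 cost=6
3. q=(13,21) nearest=2 d=15 new=(4,9) → add node 3 parent=2 cost=9
4. q=(17,30) nearest=3 d=21 new=(7,12) → add node 4 parent=3 cost=12
5. q=(4,32) nearest=4 d=20 new=(4,15) → add node 5 parent=4 cost=15
6. q=(13,3) nearest=3 d=9 new=(7,6) → add node 6 parent=3 cost=12
7. q=(12,15) nearest=4 d=5 new=(10,15) → add node 7 parent=4 cost=15
8. q=(6,28) nearest=5 d=13 new=(6,18) → blocked by [2,6]×[18,20], reject
9. q=(12,10) nearest=4 d=5 new=(10,10) → add node 8 parent=4 cost=15
10. q=(10,20) nearest=7 d=5 new=(10,18) → add node 9 parent=7 cost=18
11. q=(11,1) nearest=6 d=5 new=(10,3) → add node 10 parent=6 cost=15
12. q=(2,20) nearest=5 d=5 new=(2,18) → blocked by [2,6]×[18,20], reject
13. q=(17,10) nearest=7 d=7 new=(13,12) → add node 11 parent=7 cost=18
14. q=(6,32) nearest=9 d=14 new=(7,21) → add node 12 parent=9 cost=21
15. q=(1,29) nearest=12 d=8 new=(4,24) → add node 13 parent=12 cost=24
16. q=(3,25) nearest=13 d=1 new=(3,25) → add node 14 parent=13 cost=25
17. q=(9,30) nearest=13 d=6 new=(7,27) → add node 15 parent=13 cost=27
18. q=(2,24) nearest=14 d=1 new=(2,24) → add node 16 parent=14 cost=26
19. q=(17,6) nearest=11 d=6 new=(16,9) → blocked by [13,16]×[5,9], reject
20. q=(11,7) nearest=8 d=3 new=(11,7) → add node 17 parent=8 cost=18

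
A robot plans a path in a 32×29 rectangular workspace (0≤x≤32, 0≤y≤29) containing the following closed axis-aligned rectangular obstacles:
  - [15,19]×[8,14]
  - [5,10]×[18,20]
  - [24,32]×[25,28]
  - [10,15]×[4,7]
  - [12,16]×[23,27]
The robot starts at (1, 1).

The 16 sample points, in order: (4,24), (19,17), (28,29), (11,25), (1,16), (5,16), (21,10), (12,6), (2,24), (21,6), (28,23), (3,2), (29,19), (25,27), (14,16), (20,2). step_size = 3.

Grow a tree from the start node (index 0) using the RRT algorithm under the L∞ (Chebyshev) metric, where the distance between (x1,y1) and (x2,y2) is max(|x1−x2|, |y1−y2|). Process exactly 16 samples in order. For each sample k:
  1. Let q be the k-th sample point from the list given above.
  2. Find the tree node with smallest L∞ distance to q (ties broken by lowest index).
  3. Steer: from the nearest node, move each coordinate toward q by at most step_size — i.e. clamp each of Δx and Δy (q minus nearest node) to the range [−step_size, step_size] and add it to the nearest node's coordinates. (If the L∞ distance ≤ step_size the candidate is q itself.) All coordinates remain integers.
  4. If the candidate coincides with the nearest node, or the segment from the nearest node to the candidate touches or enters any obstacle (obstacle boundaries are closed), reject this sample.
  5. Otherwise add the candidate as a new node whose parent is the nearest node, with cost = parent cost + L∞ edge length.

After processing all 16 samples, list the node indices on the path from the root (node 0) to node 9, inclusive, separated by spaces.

1. q=(4,24) nearest=0 d=23 new=(4,4) → add node 1 parent=0 cost=3
2. q=(19,17) nearest=1 d=15 new=(7,7) → add node 2 parent=1 cost=6
3. q=(28,29) nearest=2 d=22 new=(10,10) → add node 3 parent=2 cost=9
4. q=(11,25) nearest=3 d=15 new=(11,13) → add node 4 parent=3 cost=12
5. q=(1,16) nearest=2 d=9 new=(4,10) → add node 5 parent=2 cost=9
6. q=(5,16) nearest=3 d=6 new=(7,13) → add node 6 parent=3 cost=12
7. q=(21,10) nearest=4 d=10 new=(14,10) → add node 7 parent=4 cost=15
8. q=(12,6) nearest=3 d=4 new=(12,7) → blocked by [10,15]×[4,7], reject
9. q=(2,24) nearest=4 d=11 new=(8,16) → add node 8 parent=4 cost=15
10. q=(21,6) nearest=7 d=7 new=(17,7) → blocked by [15,19]×[8,14], reject
11. q=(28,23) nearest=7 d=14 new=(17,13) → blocked by [15,19]×[8,14], reject
12. q=(3,2) nearest=0 d=2 new=(3,2) → add node 9 parent=0 cost=2
13. q=(29,19) nearest=7 d=15 new=(17,13) → blocked by [15,19]×[8,14], reject
14. q=(25,27) nearest=4 d=14 new=(14,16) → add node 10 parent=4 cost=15
15. q=(14,16) nearest=10 d=0 → coincident, reject
16. q=(20,2) nearest=7 d=8 new=(17,7) → blocked by [15,19]×[8,14], reject

Path: 0 9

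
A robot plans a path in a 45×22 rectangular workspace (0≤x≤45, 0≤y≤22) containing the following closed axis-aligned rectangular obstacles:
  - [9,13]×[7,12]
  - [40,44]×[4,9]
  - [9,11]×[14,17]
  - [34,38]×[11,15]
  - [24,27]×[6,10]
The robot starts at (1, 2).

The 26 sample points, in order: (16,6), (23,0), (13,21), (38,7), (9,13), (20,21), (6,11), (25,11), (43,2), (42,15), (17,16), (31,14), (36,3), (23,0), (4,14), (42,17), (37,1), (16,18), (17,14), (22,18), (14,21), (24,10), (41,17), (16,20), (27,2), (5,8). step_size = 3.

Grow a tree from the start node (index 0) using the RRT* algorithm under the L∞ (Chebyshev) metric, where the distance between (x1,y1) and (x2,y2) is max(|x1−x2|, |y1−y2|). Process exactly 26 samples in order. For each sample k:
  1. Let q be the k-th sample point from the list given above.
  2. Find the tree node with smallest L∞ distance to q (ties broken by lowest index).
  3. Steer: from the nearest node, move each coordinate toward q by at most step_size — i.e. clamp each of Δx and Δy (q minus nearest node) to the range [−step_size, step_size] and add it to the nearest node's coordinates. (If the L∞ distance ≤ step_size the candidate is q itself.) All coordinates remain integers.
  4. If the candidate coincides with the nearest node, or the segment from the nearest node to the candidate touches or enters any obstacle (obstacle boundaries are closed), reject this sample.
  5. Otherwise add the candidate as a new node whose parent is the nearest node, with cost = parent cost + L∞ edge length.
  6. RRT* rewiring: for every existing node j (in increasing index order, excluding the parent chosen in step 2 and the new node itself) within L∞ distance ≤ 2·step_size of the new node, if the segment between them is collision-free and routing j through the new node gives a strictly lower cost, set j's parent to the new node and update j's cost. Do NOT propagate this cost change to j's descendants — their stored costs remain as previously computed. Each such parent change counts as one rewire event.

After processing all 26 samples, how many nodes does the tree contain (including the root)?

Node count: 21

1. q=(16,6) nearest=0 d=15 new=(4,5) → add node 1 parent=0 cost=3
2. q=(23,0) nearest=1 d=19 new=(7,2) → add node 2 parent=1 cost=6
3. q=(13,21) nearest=1 d=16 new=(7,8) → add node 3 parent=1 cost=6
4. q=(38,7) nearest=2 d=31 new=(10,5) → add node 4 parent=2 cost=9
5. q=(9,13) nearest=3 d=5 new=(9,11) → blocked by [9,13]×[7,12], reject
6. q=(20,21) nearest=3 d=13 new=(10,11) → blocked by [9,13]×[7,12], reject
7. q=(6,11) nearest=3 d=3 new=(6,11) → add node 5 parent=3 cost=9
8. q=(25,11) nearest=4 d=15 new=(13,8) → blocked by [9,13]×[7,12], reject
9. q=(43,2) nearest=4 d=33 new=(13,2) → add node 6 parent=4 cost=12
10. q=(42,15) nearest=6 d=29 new=(16,5) → add node 7 parent=6 cost=15
11. q=(17,16) nearest=3 d=10 new=(10,11) → blocked by [9,13]×[7,12], reject
12. q=(31,14) nearest=7 d=15 new=(19,8) → add node 8 parent=7 cost=18
13. q=(36,3) nearest=8 d=17 new=(22,5) → add node 9 parent=8 cost=21
14. q=(23,0) nearest=9 d=5 new=(23,2) → add node 10 parent=9 cost=24
15. q=(4,14) nearest=5 d=3 new=(4,14) → add node 11 parent=5 cost=12
16. q=(42,17) nearest=10 d=19 new=(26,5) → add node 12 parent=10 cost=27
17. q=(37,1) nearest=12 d=11 new=(29,2) → add node 13 parent=12 cost=30
18. q=(16,18) nearest=3 d=10 new=(10,11) → blocked by [9,13]×[7,12], reject
19. q=(17,14) nearest=8 d=6 new=(17,11) → add node 14 parent=8 cost=21
20. q=(22,18) nearest=14 d=7 new=(20,14) → add node 15 parent=14 cost=24
21. q=(14,21) nearest=15 d=7 new=(17,17) → add node 16 parent=15 cost=27
22. q=(24,10) nearest=15 d=4 new=(23,11) → add node 17 parent=15 cost=27
23. q=(41,17) nearest=12 d=15 new=(29,8) → blocked by [24,27]×[6,10], reject
24. q=(16,20) nearest=16 d=3 new=(16,20) → add node 18 parent=16 cost=30
25. q=(27,2) nearest=13 d=2 new=(27,2) → add node 19 parent=13 cost=32
26. q=(5,8) nearest=3 d=2 new=(5,8) → add node 20 parent=3 cost=8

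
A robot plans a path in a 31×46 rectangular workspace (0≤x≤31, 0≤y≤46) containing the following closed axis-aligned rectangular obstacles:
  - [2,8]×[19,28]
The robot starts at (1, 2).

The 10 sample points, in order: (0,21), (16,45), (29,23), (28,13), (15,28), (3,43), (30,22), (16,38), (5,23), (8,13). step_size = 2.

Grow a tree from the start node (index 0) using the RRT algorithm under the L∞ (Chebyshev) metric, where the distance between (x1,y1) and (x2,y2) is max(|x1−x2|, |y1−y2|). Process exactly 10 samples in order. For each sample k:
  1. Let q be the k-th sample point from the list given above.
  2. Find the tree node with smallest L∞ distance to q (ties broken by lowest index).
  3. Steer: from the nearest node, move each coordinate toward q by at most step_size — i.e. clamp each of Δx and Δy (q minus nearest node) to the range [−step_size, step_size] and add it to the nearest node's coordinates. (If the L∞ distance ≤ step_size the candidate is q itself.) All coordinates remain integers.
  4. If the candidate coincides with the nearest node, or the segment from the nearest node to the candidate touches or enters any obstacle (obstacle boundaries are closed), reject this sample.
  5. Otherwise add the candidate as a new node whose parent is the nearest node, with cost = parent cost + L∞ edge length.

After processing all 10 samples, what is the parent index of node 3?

Parent of node 3: 2

1. q=(0,21) nearest=0 d=19 new=(0,4) → add node 1 parent=0 cost=2
2. q=(16,45) nearest=1 d=41 new=(2,6) → add node 2 parent=1 cost=4
3. q=(29,23) nearest=2 d=27 new=(4,8) → add node 3 parent=2 cost=6
4. q=(28,13) nearest=3 d=24 new=(6,10) → add node 4 parent=3 cost=8
5. q=(15,28) nearest=4 d=18 new=(8,12) → add node 5 parent=4 cost=10
6. q=(3,43) nearest=5 d=31 new=(6,14) → add node 6 parent=5 cost=12
7. q=(30,22) nearest=5 d=22 new=(10,14) → add node 7 parent=5 cost=12
8. q=(16,38) nearest=6 d=24 new=(8,16) → add node 8 parent=6 cost=14
9. q=(5,23) nearest=8 d=7 new=(6,18) → add node 9 parent=8 cost=16
10. q=(8,13) nearest=5 d=1 new=(8,13) → add node 10 parent=5 cost=11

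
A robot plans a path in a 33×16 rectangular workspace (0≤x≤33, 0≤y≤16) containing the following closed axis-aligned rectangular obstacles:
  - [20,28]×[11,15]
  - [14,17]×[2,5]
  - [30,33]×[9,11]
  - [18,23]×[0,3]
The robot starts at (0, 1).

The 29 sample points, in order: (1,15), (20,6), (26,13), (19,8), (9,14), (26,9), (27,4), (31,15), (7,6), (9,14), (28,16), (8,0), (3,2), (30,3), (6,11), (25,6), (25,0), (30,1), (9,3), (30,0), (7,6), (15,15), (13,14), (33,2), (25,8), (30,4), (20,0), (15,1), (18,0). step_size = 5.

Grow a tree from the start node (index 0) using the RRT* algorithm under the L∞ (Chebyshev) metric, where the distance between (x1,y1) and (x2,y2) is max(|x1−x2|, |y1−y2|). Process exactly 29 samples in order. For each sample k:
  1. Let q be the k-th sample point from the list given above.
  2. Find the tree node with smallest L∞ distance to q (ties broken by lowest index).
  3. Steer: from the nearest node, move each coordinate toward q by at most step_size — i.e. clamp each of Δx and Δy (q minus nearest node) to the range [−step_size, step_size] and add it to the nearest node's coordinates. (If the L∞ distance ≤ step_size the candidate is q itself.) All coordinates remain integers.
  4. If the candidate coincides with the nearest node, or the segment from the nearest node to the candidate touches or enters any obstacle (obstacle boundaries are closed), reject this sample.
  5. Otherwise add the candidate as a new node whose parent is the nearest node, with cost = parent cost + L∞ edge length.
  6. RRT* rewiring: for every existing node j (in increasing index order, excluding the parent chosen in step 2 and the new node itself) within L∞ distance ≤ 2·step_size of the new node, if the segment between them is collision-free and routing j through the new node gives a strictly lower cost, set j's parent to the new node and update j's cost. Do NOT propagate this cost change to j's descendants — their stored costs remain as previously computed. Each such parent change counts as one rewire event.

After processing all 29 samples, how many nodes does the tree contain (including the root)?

1. q=(1,15) nearest=0 d=14 new=(1,6) → add node 1 parent=0 cost=5
2. q=(20,6) nearest=1 d=19 new=(6,6) → add node 2 parent=1 cost=10
3. q=(26,13) nearest=2 d=20 new=(11,11) → add node 3 parent=2 cost=15
4. q=(19,8) nearest=3 d=8 new=(16,8) → add node 4 parent=3 cost=20
5. q=(9,14) nearest=3 d=3 new=(9,14) → add node 5 parent=3 cost=18
6. q=(26,9) nearest=4 d=10 new=(21,9) → add node 6 parent=4 cost=25
7. q=(27,4) nearest=6 d=6 new=(26,4) → add node 7 parent=6 cost=30
8. q=(31,15) nearest=6 d=10 new=(26,14) → blocked by [20,28]×[11,15], reject
9. q=(7,6) nearest=2 d=1 new=(7,6) → add node 8 parent=2 cost=11
10. q=(9,14) nearest=5 d=0 → coincident, reject
11. q=(28,16) nearest=6 d=7 new=(26,14) → blocked by [20,28]×[11,15], reject
12. q=(8,0) nearest=2 d=6 new=(8,1) → add node 9 parent=2 cost=15
13. q=(3,2) nearest=0 d=3 new=(3,2) → add node 10 parent=0 cost=3; rewire 2→10 (7<10); rewire 3→10 (12<15); rewire 8→10 (7<11); rewire 9→10 (8<15)
14. q=(30,3) nearest=7 d=4 new=(30,3) → add node 11 parent=7 cost=34
15. q=(6,11) nearest=5 d=3 new=(6,11) → add node 12 parent=5 cost=21
16. q=(25,6) nearest=7 d=2 new=(25,6) → add node 13 parent=7 cost=32
17. q=(25,0) nearest=7 d=4 new=(25,0) → add node 14 parent=7 cost=34
18. q=(30,1) nearest=11 d=2 new=(30,1) → add node 15 parent=11 cost=36
19. q=(9,3) nearest=9 d=2 new=(9,3) → add node 16 parent=9 cost=10; rewire 4→16 (17<20); rewire 12→16 (18<21)
20. q=(30,0) nearest=15 d=1 new=(30,0) → add node 17 parent=15 cost=37
21. q=(7,6) nearest=8 d=0 → coincident, reject
22. q=(15,15) nearest=3 d=4 new=(15,15) → add node 18 parent=3 cost=16; rewire 6→18 (22<25); rewire 13→18 (26<32)
23. q=(13,14) nearest=18 d=2 new=(13,14) → add node 19 parent=18 cost=18
24. q=(33,2) nearest=11 d=3 new=(33,2) → add node 20 parent=11 cost=37
25. q=(25,8) nearest=13 d=2 new=(25,8) → add node 21 parent=13 cost=28; rewire 11→21 (33<34); rewire 15→21 (35<36); rewire 17→21 (36<37); rewire 20→21 (36<37)
26. q=(30,4) nearest=11 d=1 new=(30,4) → add node 22 parent=11 cost=34
27. q=(20,0) nearest=14 d=5 new=(20,0) → blocked by [18,23]×[0,3], reject
28. q=(15,1) nearest=16 d=6 new=(14,1) → add node 23 parent=16 cost=15
29. q=(18,0) nearest=23 d=4 new=(18,0) → blocked by [18,23]×[0,3], reject

Node count: 24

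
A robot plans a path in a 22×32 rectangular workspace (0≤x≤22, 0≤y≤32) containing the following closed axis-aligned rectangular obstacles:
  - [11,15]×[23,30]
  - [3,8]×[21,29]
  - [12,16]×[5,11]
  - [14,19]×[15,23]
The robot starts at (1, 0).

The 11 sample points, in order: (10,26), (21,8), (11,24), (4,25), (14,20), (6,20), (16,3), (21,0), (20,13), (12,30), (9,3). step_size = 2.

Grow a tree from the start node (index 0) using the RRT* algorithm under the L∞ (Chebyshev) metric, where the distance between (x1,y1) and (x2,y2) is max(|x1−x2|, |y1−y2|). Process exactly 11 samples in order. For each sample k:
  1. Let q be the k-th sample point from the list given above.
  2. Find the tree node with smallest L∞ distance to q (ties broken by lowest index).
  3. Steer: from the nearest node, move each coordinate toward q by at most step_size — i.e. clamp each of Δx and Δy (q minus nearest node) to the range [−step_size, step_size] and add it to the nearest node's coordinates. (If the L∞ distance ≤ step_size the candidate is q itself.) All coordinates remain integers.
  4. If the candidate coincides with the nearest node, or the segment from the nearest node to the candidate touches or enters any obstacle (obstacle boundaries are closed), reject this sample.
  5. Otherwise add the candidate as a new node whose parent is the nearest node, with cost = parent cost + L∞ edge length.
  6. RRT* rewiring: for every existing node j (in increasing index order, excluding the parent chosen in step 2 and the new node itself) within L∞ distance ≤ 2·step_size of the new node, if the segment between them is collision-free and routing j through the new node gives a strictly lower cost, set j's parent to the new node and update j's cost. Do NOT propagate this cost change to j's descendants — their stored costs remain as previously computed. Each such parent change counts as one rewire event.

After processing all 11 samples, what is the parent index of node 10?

Parent of node 10: 6

1. q=(10,26) nearest=0 d=26 new=(3,2) → add node 1 parent=0 cost=2
2. q=(21,8) nearest=1 d=18 new=(5,4) → add node 2 parent=1 cost=4
3. q=(11,24) nearest=2 d=20 new=(7,6) → add node 3 parent=2 cost=6
4. q=(4,25) nearest=3 d=19 new=(5,8) → add node 4 parent=3 cost=8
5. q=(14,20) nearest=4 d=12 new=(7,10) → add node 5 parent=4 cost=10
6. q=(6,20) nearest=5 d=10 new=(6,12) → add node 6 parent=5 cost=12
7. q=(16,3) nearest=3 d=9 new=(9,4) → add node 7 parent=3 cost=8
8. q=(21,0) nearest=7 d=12 new=(11,2) → add node 8 parent=7 cost=10
9. q=(20,13) nearest=7 d=11 new=(11,6) → add node 9 parent=7 cost=10
10. q=(12,30) nearest=6 d=18 new=(8,14) → add node 10 parent=6 cost=14
11. q=(9,3) nearest=7 d=1 new=(9,3) → add node 11 parent=7 cost=9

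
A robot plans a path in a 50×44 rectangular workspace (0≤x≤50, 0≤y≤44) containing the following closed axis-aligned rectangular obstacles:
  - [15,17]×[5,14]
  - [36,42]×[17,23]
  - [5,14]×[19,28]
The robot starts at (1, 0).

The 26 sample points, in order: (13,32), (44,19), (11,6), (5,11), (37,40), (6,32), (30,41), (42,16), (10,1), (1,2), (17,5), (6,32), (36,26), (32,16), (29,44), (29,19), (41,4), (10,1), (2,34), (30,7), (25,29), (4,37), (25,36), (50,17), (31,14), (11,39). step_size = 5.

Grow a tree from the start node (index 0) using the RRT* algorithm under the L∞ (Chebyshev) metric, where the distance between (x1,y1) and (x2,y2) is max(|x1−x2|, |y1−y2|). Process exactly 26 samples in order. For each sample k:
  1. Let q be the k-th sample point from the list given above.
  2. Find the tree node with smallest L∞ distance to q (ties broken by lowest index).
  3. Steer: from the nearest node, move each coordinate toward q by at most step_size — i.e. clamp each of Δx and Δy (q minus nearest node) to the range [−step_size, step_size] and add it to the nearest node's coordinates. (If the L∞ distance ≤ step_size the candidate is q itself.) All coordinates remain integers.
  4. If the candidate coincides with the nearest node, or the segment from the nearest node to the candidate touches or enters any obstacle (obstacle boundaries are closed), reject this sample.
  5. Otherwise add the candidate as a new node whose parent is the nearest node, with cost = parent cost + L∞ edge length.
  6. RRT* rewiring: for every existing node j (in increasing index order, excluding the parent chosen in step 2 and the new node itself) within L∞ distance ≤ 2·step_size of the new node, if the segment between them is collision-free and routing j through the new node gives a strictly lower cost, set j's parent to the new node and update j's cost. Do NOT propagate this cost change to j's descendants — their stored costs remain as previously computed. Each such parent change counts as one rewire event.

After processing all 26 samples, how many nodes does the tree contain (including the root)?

Node count: 10

1. q=(13,32) nearest=0 d=32 new=(6,5) → add node 1 parent=0 cost=5
2. q=(44,19) nearest=1 d=38 new=(11,10) → add node 2 parent=1 cost=10
3. q=(11,6) nearest=2 d=4 new=(11,6) → add node 3 parent=2 cost=14
4. q=(5,11) nearest=1 d=6 new=(5,10) → add node 4 parent=1 cost=10
5. q=(37,40) nearest=2 d=30 new=(16,15) → blocked by [15,17]×[5,14], reject
6. q=(6,32) nearest=2 d=22 new=(6,15) → add node 5 parent=2 cost=15
7. q=(30,41) nearest=5 d=26 new=(11,20) → blocked by [5,14]×[19,28], reject
8. q=(42,16) nearest=2 d=31 new=(16,15) → blocked by [15,17]×[5,14], reject
9. q=(10,1) nearest=1 d=4 new=(10,1) → add node 6 parent=1 cost=9
10. q=(1,2) nearest=0 d=2 new=(1,2) → add node 7 parent=0 cost=2; rewire 3→7 (12<14)
11. q=(17,5) nearest=2 d=6 new=(16,5) → blocked by [15,17]×[5,14], reject
12. q=(6,32) nearest=5 d=17 new=(6,20) → blocked by [5,14]×[19,28], reject
13. q=(36,26) nearest=2 d=25 new=(16,15) → blocked by [15,17]×[5,14], reject
14. q=(32,16) nearest=2 d=21 new=(16,15) → blocked by [15,17]×[5,14], reject
15. q=(29,44) nearest=5 d=29 new=(11,20) → blocked by [5,14]×[19,28], reject
16. q=(29,19) nearest=2 d=18 new=(16,15) → blocked by [15,17]×[5,14], reject
17. q=(41,4) nearest=2 d=30 new=(16,5) → blocked by [15,17]×[5,14], reject
18. q=(10,1) nearest=6 d=0 → coincident, reject
19. q=(2,34) nearest=5 d=19 new=(2,20) → add node 8 parent=5 cost=20
20. q=(30,7) nearest=2 d=19 new=(16,7) → blocked by [15,17]×[5,14], reject
21. q=(25,29) nearest=2 d=19 new=(16,15) → blocked by [15,17]×[5,14], reject
22. q=(4,37) nearest=8 d=17 new=(4,25) → add node 9 parent=8 cost=25
23. q=(25,36) nearest=5 d=21 new=(11,20) → blocked by [5,14]×[19,28], reject
24. q=(50,17) nearest=2 d=39 new=(16,15) → blocked by [15,17]×[5,14], reject
25. q=(31,14) nearest=2 d=20 new=(16,14) → blocked by [15,17]×[5,14], reject
26. q=(11,39) nearest=9 d=14 new=(9,30) → blocked by [5,14]×[19,28], reject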